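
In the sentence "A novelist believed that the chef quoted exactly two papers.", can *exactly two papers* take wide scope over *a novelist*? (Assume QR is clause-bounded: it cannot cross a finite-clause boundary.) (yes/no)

No

*exactly two papers* occurs within the finite complement clause *that the chef quoted exactly two papers*.
QR is clause-bounded, so the finite complement is a scope island for the embedded quantifier.
There is no licit LF on which *exactly two papers* c-commands *a novelist*.
(Only the surface reading survives: one fixed novelist with respect to all the relevant papers.)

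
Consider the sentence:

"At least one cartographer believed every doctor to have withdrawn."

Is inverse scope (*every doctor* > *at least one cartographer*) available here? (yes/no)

Yes

The ECM infinitive is scope-transparent — *every doctor* is free to raise above *at least one cartographer*.
QR within a single clause is free, so the lower quantifier may take scope over the higher one.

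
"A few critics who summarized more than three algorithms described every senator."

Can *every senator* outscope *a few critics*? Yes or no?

*every senator* is a matrix argument; only *a few critics* is modified by the relative clause *who summarized more than three algorithms*, so the RC island is irrelevant to the target quantifier.
No island intervenes, so both surface and inverse scope are derivable.
So *every senator* > *a few critics* is among the available readings.

Yes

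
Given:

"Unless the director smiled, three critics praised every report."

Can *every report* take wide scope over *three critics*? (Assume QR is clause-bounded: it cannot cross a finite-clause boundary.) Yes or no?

*every report* is a matrix argument; the adjunct is an island but the target quantifier is outside it.
Clause-internal QR can adjoin the lower DP above the subject, yielding the inverse reading.

Yes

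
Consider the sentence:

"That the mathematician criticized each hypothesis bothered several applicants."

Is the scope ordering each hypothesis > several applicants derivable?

No

The DP *each hypothesis* is contained in the sentential subject *that the mathematician criticized each hypothesis*.
Clausal subjects are scope islands; QR from inside the subject into the matrix is barred.
*each hypothesis* > *several applicants* would require crossing that boundary, which is illicit.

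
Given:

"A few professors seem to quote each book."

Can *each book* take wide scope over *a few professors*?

The matrix predicate is a raising verb, whose infinitival complement is not a scope island — *each book* can QR into the matrix clause.
Since no island is crossed, the inverse ordering is licensed alongside surface scope.
So *each book* > *a few professors* is among the available readings.

Yes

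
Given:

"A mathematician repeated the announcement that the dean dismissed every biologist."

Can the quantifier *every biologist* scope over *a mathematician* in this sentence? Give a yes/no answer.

*every biologist* occurs within the complex NP *the announcement that the dean dismissed every biologist*.
The Complex NP Constraint bars QR out of the complement clause of a noun.
Hence only narrow scope for *every biologist* (under *a mathematician*) survives.

No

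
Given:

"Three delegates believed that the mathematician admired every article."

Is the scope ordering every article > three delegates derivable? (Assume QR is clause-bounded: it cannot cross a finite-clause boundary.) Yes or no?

*every article* occurs within the finite complement clause *that the mathematician admired every article*.
QR is clause-bounded, so the finite complement is a scope island for the embedded quantifier.
So the wide-scope reading for *every article* is blocked.

No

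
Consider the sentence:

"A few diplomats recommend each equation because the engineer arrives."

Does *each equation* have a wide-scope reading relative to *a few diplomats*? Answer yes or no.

The adjunct clause does not contain *each equation*, which is the matrix object.
No island intervenes, so both surface and inverse scope are derivable.

Yes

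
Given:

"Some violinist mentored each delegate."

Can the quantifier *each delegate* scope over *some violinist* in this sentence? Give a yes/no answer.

Yes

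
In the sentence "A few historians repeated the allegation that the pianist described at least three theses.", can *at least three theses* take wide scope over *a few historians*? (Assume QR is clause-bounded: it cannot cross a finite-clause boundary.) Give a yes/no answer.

No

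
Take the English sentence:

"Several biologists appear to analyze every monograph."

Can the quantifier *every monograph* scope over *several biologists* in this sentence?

Yes

Infinitival complements of raising predicates do not block QR; *every monograph* and *several biologists* are effectively clausemates.
QR within a single clause is free, so the lower quantifier may take scope over the higher one.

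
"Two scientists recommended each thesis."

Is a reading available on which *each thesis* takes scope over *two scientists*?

*each thesis* and *two scientists* are in the same minimal clause.
Ordinary QR to a clause-peripheral position gives the wide-scope LF for the lower DP.

Yes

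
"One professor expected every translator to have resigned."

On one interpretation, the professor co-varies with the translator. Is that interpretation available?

The described interpretation is the *every translator* > *one professor* scoping.
This is an ECM construction: *every translator* is the infinitival subject, Case-marked by the matrix verb, and the infinitive is transparent for QR.
Clause-internal QR can adjoin the lower DP above the subject, yielding the inverse reading.
The sentence is scopally ambiguous between *one professor* > *every translator* and *every translator* > *one professor*.

Yes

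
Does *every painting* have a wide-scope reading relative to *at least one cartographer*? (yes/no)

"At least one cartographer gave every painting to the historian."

Yes

*at least one cartographer* and *every painting* are co-arguments of the matrix verb, with nothing but a clause-internal boundary between them.
Since no island is crossed, the inverse ordering is licensed alongside surface scope.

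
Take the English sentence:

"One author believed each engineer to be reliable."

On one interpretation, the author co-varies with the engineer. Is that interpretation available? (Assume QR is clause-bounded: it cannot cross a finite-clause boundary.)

This is the *each engineer* > *one author* reading.
ECM infinitives lack a CP barrier, so *each engineer* can QR over the matrix subject *one author*.
Nothing blocks QR of the lower DP to a position above the higher one, so inverse scope is available.

Yes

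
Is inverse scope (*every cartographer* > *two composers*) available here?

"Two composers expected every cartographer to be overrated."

This is an ECM construction: *every cartographer* is the infinitival subject, Case-marked by the matrix verb, and the infinitive is transparent for QR.
With no island boundary between them, the object can take inverse scope over the subject via ordinary QR within the clause.
The sentence is scopally ambiguous between *two composers* > *every cartographer* and *every cartographer* > *two composers*.

Yes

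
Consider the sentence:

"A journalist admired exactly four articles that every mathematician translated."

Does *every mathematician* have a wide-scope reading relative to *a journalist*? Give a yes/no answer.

No

*every mathematician* is embedded in the relative clause *that every mathematician translated* modifying *exactly four articles*.
A relative clause is a scope island — quantifier raising cannot cross its boundary.
So *every mathematician* cannot raise to a position above *a journalist*.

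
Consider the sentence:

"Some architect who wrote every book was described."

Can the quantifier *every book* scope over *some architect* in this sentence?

*every book* occurs within the relative clause *who wrote every book*.
A relative clause is a scope island — quantifier raising cannot cross its boundary.
So *every book* cannot raise high enough to outscope *some architect*; only the surface ordering *some architect* > *every book* is available.
(Only the surface reading survives: one fixed architect with respect to all the relevant books.)

No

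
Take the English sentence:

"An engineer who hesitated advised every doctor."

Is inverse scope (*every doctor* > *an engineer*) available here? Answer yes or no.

Yes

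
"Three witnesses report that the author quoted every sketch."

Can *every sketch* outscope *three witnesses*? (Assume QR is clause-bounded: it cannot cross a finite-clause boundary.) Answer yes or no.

No

*every sketch* sits inside the finite complement clause *that the author quoted every sketch*.
Finite CP is the ceiling for QR here, by assumption.
So the wide-scope reading for *every sketch* is blocked.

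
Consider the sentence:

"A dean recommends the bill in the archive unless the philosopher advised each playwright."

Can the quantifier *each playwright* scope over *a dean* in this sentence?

No

The target quantifier *each playwright* is part of the adjunct clause *unless the philosopher advised each playwright*.
Adjuncts are opaque for quantifier raising; a quantifier in an adjunct stays inside it.
So *each playwright* cannot raise to a position above *a dean*.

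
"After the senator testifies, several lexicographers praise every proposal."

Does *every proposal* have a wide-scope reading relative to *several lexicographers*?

The adjunct island is irrelevant here — *every proposal* and *several lexicographers* are both in the matrix clause.
Nothing blocks QR of the lower DP to a position above the higher one, so inverse scope is available.

Yes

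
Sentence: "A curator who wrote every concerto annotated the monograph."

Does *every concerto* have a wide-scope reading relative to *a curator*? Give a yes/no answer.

The DP *every concerto* is contained in the relative clause *who wrote every concerto*.
A relative clause is a scope island — quantifier raising cannot cross its boundary.
*every concerto* > *a curator* would require crossing that boundary, which is illicit.

No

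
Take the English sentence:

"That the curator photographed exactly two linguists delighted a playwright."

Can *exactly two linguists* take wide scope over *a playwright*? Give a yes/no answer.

No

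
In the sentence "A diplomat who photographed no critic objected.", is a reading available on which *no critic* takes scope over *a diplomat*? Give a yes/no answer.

No

*no critic* is embedded in the relative clause *who photographed no critic*.
Quantifiers inside a relative clause are trapped there; the RC boundary blocks QR.
So the wide-scope reading for *no critic* is blocked.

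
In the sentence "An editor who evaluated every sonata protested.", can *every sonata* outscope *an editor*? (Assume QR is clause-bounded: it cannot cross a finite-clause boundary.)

*every sonata* is embedded in the relative clause *who evaluated every sonata*.
QR out of a relative clause is ruled out by the relative-clause island constraint.
So *every sonata* cannot raise to a position above *an editor*.
(Only the surface reading survives: one fixed editor with respect to all the relevant sonatas.)

No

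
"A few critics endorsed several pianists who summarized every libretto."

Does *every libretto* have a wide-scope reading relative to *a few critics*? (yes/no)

The target quantifier *every libretto* is part of the relative clause *who summarized every libretto* modifying *several pianists*.
Relative clauses block scope extraction: QR cannot target a position outside the modified NP.
There is no licit LF on which *every libretto* c-commands *a few critics*.

No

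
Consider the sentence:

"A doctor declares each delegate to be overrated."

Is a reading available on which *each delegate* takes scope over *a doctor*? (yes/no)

*each delegate* is an ECM subject; ECM complements are not islands, and the embedded quantifier may take matrix scope.
Ordinary QR to a clause-peripheral position gives the wide-scope LF for the lower DP.
The sentence is scopally ambiguous between *a doctor* > *each delegate* and *each delegate* > *a doctor*.

Yes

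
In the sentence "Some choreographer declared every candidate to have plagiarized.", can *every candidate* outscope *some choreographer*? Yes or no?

ECM infinitives lack a CP barrier, so *every candidate* can QR over the matrix subject *some choreographer*.
With no island boundary between them, the object can take inverse scope over the subject via ordinary QR within the clause.

Yes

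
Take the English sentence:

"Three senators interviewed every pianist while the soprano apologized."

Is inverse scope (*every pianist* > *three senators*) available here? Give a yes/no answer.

Yes

Although there is an adjunct clause, *every pianist* is in the main clause, not inside the adjunct.
With no island boundary between them, the object can take inverse scope over the subject via ordinary QR within the clause.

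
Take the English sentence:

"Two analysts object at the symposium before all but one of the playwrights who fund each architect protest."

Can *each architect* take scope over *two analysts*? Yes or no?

The target quantifier *each architect* is part of the relative clause *who fund each architect*, which is itself inside the adjunct *before all but one of the playwrights who fund each architect protest*.
Both the relative clause and the enclosing adjunct are scope islands; QR cannot cross either.
*each architect* > *two analysts* would require crossing that boundary, which is illicit.

No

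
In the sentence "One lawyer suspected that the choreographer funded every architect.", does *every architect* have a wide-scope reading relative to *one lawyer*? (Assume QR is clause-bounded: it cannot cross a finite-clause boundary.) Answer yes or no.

No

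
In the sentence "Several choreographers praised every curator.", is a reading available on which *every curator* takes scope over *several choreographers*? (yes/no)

Yes

*several choreographers* and *every curator* are co-arguments of the matrix verb, with nothing but a clause-internal boundary between them.
Clause-internal QR can adjoin the lower DP above the subject, yielding the inverse reading.
The sentence is scopally ambiguous between *several choreographers* > *every curator* and *every curator* > *several choreographers*.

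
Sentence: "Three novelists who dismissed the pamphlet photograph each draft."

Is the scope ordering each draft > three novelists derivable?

Yes

The RC *who dismissed the pamphlet* is an island, but *each draft* is not inside it — it is the matrix object, a clausemate of *three novelists*.
Nothing blocks QR of the lower DP to a position above the higher one, so inverse scope is available.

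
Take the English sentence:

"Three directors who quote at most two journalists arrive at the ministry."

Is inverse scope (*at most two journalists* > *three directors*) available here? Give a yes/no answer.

No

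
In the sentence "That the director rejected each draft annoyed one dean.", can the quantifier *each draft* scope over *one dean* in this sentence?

No

*each draft* occurs within the sentential subject *that the director rejected each draft*.
Clausal subjects are scope islands; QR from inside the subject into the matrix is barred.
There is no licit LF on which *each draft* c-commands *one dean*.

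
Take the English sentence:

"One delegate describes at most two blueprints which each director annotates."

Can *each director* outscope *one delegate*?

*each director* is embedded in the relative clause *which each director annotates* modifying *at most two blueprints*.
The relative clause forms an island for QR, so the quantifier is confined to the head noun's restrictor.
The inverse ordering *each director* > *one delegate* is therefore underivable.
(Only the surface reading survives: one fixed delegate with respect to all the relevant directors.)

No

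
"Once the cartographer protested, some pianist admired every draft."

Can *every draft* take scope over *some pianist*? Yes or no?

Yes

*every draft* is a matrix argument; the adjunct is an island but the target quantifier is outside it.
Since no island is crossed, the inverse ordering is licensed alongside surface scope.
So *every draft* > *some pianist* is among the available readings.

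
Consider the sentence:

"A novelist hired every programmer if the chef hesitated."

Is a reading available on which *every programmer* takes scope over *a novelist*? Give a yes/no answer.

Yes

*every programmer* is a matrix argument; the adjunct is an island but the target quantifier is outside it.
No island intervenes, so both surface and inverse scope are derivable.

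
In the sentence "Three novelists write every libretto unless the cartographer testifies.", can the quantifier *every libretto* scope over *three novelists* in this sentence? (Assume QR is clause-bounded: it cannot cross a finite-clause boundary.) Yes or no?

Although there is an adjunct clause, *every libretto* is in the main clause, not inside the adjunct.
QR within a single clause is free, so the lower quantifier may take scope over the higher one.
Both orderings are possible: *three novelists* > *every libretto* and *every libretto* > *three novelists*.

Yes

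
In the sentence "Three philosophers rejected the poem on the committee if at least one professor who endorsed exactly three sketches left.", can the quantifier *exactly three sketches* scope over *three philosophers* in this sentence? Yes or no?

The DP *exactly three sketches* is contained in the relative clause *who endorsed exactly three sketches*, which is itself inside the adjunct *if at least one professor who endorsed exactly three sketches left*.
Two island boundaries intervene — the relative clause and the adjunct. Either alone would block QR.
So *exactly three sketches* cannot raise high enough to outscope *three philosophers*; only the surface ordering *three philosophers* > *exactly three sketches* is available.

No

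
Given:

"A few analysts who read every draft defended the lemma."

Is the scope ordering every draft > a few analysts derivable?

Structurally, *every draft* is inside the relative clause *who read every draft*.
The relative clause forms an island for QR, so the quantifier is confined to the head noun's restrictor.
So *every draft* cannot raise to a position above *a few analysts*.

No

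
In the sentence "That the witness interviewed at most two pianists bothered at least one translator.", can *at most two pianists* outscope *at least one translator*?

No

*at most two pianists* is embedded in the sentential subject *that the witness interviewed at most two pianists*.
Subjects — clausal subjects included — are islands for extraction, and QR is no exception.
*at most two pianists* > *at least one translator* would require crossing that boundary, which is illicit.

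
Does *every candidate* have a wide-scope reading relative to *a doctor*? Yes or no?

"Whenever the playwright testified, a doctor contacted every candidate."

Yes

Although there is an adjunct clause, *every candidate* is in the main clause, not inside the adjunct.
Ordinary QR to a clause-peripheral position gives the wide-scope LF for the lower DP.
So *every candidate* > *a doctor* is among the available readings.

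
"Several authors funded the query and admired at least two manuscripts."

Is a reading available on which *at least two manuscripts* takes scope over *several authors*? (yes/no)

*at least two manuscripts* occurs within one conjunct of the coordinate structure (*admired at least two manuscripts*).
Coordinate structures are islands for non-across-the-board movement, QR included.
So *at least two manuscripts* cannot raise high enough to outscope *several authors*; only the surface ordering *several authors* > *at least two manuscripts* is available.

No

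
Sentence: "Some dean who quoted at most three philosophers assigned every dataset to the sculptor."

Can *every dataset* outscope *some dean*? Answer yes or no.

*every dataset* is a matrix argument; only *some dean* is modified by the relative clause *who quoted at most three philosophers*, so the RC island is irrelevant to the target quantifier.
Since no island is crossed, the inverse ordering is licensed alongside surface scope.
The sentence is scopally ambiguous between *some dean* > *every dataset* and *every dataset* > *some dean*.

Yes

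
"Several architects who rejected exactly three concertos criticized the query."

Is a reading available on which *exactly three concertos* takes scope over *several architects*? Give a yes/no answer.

No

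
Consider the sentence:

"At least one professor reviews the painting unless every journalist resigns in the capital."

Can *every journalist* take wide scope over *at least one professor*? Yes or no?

The DP *every journalist* is contained in the adjunct clause *unless every journalist resigns in the capital*.
Adjuncts are opaque for quantifier raising; a quantifier in an adjunct stays inside it.
*every journalist* is confined to the island and cannot take scope over *at least one professor*.

No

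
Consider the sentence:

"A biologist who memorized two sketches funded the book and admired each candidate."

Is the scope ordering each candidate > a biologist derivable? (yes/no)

*each candidate* occurs within one conjunct of the coordinate structure (*admired each candidate*).
A quantifier cannot raise out of one conjunct of a coordination across the whole coordinate structure — the CSC applies to QR.
So *each candidate* cannot raise to a position above *a biologist*.

No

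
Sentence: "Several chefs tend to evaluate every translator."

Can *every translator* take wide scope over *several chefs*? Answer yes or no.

Yes

Infinitival complements of raising predicates do not block QR; *every translator* and *several chefs* are effectively clausemates.
No island intervenes, so both surface and inverse scope are derivable.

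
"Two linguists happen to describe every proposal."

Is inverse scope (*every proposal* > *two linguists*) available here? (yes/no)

Infinitival complements of raising predicates do not block QR; *every proposal* and *two linguists* are effectively clausemates.
No island intervenes, so both surface and inverse scope are derivable.

Yes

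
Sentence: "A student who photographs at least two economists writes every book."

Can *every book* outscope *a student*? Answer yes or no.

Yes

The relative clause *who photographs at least two economists* modifies *a student*, but *every book* is not inside that relative clause — it is an argument of the matrix verb.
Since no island is crossed, the inverse ordering is licensed alongside surface scope.
Both orderings are possible: *a student* > *every book* and *every book* > *a student*.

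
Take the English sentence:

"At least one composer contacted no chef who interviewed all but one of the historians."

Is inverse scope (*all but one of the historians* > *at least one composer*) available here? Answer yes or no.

No

The DP *all but one of the historians* is contained in the relative clause *who interviewed all but one of the historians* modifying *no chef*.
QR out of a relative clause is ruled out by the relative-clause island constraint.
Hence only narrow scope for *all but one of the historians* (under *at least one composer*) survives.
(Only the surface reading survives: one fixed composer with respect to all the relevant historians.)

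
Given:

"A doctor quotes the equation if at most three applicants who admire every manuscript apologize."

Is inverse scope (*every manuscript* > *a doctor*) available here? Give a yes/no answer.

No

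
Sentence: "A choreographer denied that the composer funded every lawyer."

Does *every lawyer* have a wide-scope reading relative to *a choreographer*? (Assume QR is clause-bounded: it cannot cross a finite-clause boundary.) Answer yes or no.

*every lawyer* occurs within the finite complement clause *that the composer funded every lawyer*.
Under clause-bounded QR, a quantifier in an embedded finite clause cannot raise into the matrix clause.
The inverse ordering *every lawyer* > *a choreographer* is therefore underivable.
(Only the surface reading survives: one fixed choreographer with respect to all the relevant lawyers.)

No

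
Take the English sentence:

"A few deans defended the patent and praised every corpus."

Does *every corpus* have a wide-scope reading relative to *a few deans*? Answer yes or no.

Structurally, *every corpus* is inside one conjunct of the coordinate structure (*praised every corpus*).
Asymmetric QR out of one conjunct violates the Coordinate Structure Constraint.
So *every corpus* cannot raise to a position above *a few deans*.

No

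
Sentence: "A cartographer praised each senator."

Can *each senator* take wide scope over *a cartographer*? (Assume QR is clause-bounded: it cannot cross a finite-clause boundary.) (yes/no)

*each senator* is the matrix object and *a cartographer* the matrix subject; the two are clausemates.
Ordinary QR to a clause-peripheral position gives the wide-scope LF for the lower DP.
So *each senator* > *a cartographer* is among the available readings.

Yes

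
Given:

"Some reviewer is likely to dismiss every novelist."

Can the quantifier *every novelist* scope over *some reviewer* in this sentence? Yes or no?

*every novelist* is the object of the infinitival complement of a raising predicate; raising infinitives are transparent for QR, so the two DPs are in effect clausemates.
QR within a single clause is free, so the lower quantifier may take scope over the higher one.

Yes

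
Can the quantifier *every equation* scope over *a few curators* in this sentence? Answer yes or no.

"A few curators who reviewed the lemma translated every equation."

The relative clause *who reviewed the lemma* modifies *a few curators*, but *every equation* is not inside that relative clause — it is an argument of the matrix verb.
No island intervenes, so both surface and inverse scope are derivable.
The sentence is scopally ambiguous between *a few curators* > *every equation* and *every equation* > *a few curators*.

Yes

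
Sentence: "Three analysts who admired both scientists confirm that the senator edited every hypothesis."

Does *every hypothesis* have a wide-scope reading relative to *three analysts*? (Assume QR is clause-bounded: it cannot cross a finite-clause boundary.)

*every hypothesis* occurs within the finite complement clause *that the senator edited every hypothesis*.
Given the clause-boundedness assumption, QR cannot cross the finite CP into the matrix.
*every hypothesis* > *three analysts* would require crossing that boundary, which is illicit.

No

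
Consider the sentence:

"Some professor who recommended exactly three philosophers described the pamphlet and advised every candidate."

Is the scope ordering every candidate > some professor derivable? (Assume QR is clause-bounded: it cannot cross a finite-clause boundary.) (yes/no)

No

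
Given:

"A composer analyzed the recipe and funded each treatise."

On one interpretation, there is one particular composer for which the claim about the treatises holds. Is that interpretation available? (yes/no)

Yes

That reading corresponds to *a composer* > *each treatise*.
That is the surface-scope ordering, which is always one of the available readings — island constraints only ever restrict inverse scope.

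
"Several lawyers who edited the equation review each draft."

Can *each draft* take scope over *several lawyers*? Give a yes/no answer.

Although the sentence contains a relative clause (*who edited the equation*), *each draft* is outside it, in the matrix VP.
Ordinary QR to a clause-peripheral position gives the wide-scope LF for the lower DP.
Both orderings are possible: *several lawyers* > *each draft* and *each draft* > *several lawyers*.

Yes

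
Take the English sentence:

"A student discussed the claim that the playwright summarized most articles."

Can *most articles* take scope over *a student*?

No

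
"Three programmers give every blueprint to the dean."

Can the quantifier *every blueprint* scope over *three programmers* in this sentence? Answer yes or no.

Yes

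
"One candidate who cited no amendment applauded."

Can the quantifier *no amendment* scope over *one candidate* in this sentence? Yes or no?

No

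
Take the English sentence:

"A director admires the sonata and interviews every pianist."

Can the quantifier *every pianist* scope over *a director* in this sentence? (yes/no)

No

The target quantifier *every pianist* is part of one conjunct of the coordinate structure (*interviews every pianist*).
Coordinate structures are islands for non-across-the-board movement, QR included.
Hence only narrow scope for *every pianist* (under *a director*) survives.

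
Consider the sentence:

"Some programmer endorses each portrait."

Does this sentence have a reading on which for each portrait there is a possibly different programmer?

This is the *each portrait* > *some programmer* reading.
*some programmer* and *each portrait* are co-arguments of the matrix verb, with nothing but a clause-internal boundary between them.
With no island boundary between them, the object can take inverse scope over the subject via ordinary QR within the clause.

Yes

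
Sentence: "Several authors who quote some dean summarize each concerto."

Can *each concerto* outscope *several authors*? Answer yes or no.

Yes

The relative clause *who quote some dean* modifies *several authors*, but *each concerto* is not inside that relative clause — it is an argument of the matrix verb.
QR within a single clause is free, so the lower quantifier may take scope over the higher one.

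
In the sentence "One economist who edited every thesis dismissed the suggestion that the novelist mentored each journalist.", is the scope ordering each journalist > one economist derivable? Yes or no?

The target quantifier *each journalist* is part of the complex NP *the suggestion that the novelist mentored each journalist*.
Since the clause is the complement of a nominal head, the CNPC blocks scope extraction.
There is no licit LF on which *each journalist* c-commands *one economist*.
(Only the surface reading survives: one fixed economist with respect to all the relevant journalists.)

No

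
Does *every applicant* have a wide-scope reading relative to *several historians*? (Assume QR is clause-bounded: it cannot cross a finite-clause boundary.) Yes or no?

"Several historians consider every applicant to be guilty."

*every applicant* is an ECM subject; ECM complements are not islands, and the embedded quantifier may take matrix scope.
With no island boundary between them, the object can take inverse scope over the subject via ordinary QR within the clause.
The sentence is scopally ambiguous between *several historians* > *every applicant* and *every applicant* > *several historians*.

Yes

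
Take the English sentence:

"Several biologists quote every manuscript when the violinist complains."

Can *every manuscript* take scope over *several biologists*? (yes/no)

The adjunct clause does not contain *every manuscript*, which is the matrix object.
Since no island is crossed, the inverse ordering is licensed alongside surface scope.
Both orderings are possible: *several biologists* > *every manuscript* and *every manuscript* > *several biologists*.

Yes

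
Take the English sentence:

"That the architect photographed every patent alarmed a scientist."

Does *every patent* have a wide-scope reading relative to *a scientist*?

*every patent* sits inside the sentential subject *that the architect photographed every patent*.
The subject-island constraint blocks QR out of a clausal subject.
The ordering *every patent* > *a scientist* is therefore underivable.

No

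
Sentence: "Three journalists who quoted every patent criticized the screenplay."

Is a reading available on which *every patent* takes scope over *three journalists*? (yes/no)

Structurally, *every patent* is inside the relative clause *who quoted every patent*.
Quantifiers inside a relative clause are trapped there; the RC boundary blocks QR.
The inverse ordering *every patent* > *three journalists* is therefore underivable.

No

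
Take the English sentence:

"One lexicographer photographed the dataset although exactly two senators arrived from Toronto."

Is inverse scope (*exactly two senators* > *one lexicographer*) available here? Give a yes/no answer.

No

The target quantifier *exactly two senators* is part of the adjunct clause *although exactly two senators arrived from Toronto*.
Since the clause is an adjunct (not a complement), the Adjunct Condition blocks QR across its edge.
*exactly two senators* is confined to the island and cannot take scope over *one lexicographer*.
(Only the surface reading survives: one fixed lexicographer with respect to all the relevant senators.)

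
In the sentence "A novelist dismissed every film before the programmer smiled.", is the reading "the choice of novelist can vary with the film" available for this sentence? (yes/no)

This is the *every film* > *a novelist* reading.
*every film* is a matrix argument; the adjunct is an island but the target quantifier is outside it.
Since no island is crossed, the inverse ordering is licensed alongside surface scope.

Yes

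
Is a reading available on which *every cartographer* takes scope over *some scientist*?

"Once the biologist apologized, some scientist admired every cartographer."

Yes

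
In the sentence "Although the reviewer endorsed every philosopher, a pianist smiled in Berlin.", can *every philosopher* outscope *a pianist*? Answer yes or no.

No

*every philosopher* sits inside the adjunct clause *although the reviewer endorsed every philosopher*.
Adverbial clauses are not L-marked, so they are barriers for QR — the quantifier cannot escape the adjunct.
*every philosopher* > *a pianist* would require crossing that boundary, which is illicit.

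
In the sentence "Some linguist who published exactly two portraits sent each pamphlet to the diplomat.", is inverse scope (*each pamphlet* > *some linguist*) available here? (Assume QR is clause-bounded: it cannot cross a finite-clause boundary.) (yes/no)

The RC *who published exactly two portraits* is an island, but *each pamphlet* is not inside it — it is the matrix object, a clausemate of *some linguist*.
Since no island is crossed, the inverse ordering is licensed alongside surface scope.

Yes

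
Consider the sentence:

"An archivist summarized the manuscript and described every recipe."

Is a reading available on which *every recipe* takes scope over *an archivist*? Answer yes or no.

No

*every recipe* occurs within one conjunct of the coordinate structure (*described every recipe*).
A quantifier cannot raise out of one conjunct of a coordination across the whole coordinate structure — the CSC applies to QR.
The inverse ordering *every recipe* > *an archivist* is therefore underivable.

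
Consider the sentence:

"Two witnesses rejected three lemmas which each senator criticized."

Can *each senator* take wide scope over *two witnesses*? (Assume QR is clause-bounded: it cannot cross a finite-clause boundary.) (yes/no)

No

*each senator* sits inside the relative clause *which each senator criticized* modifying *three lemmas*.
Relative clauses block scope extraction: QR cannot target a position outside the modified NP.
*each senator* > *two witnesses* would require crossing that boundary, which is illicit.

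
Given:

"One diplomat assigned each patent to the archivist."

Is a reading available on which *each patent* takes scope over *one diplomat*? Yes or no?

Both DPs are arguments of the same predicate; there is no clause or island boundary between them.
QR within a single clause is free, so the lower quantifier may take scope over the higher one.
The sentence is scopally ambiguous between *one diplomat* > *each patent* and *each patent* > *one diplomat*.

Yes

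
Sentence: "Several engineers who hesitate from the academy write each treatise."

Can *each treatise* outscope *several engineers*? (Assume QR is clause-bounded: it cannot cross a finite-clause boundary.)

Although the sentence contains a relative clause (*who hesitate from the academy*), *each treatise* is outside it, in the matrix VP.
Ordinary QR to a clause-peripheral position gives the wide-scope LF for the lower DP.

Yes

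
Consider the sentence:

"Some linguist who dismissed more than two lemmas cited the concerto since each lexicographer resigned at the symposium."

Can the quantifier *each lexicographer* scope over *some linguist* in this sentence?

No

*each lexicographer* is embedded in the adjunct clause *since each lexicographer resigned at the symposium*.
Since the clause is an adjunct (not a complement), the Adjunct Condition blocks QR across its edge.
So *each lexicographer* cannot raise high enough to outscope *some linguist*; only the surface ordering *some linguist* > *each lexicographer* is available.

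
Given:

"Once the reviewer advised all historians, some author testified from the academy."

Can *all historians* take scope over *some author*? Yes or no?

No

The DP *all historians* is contained in the adjunct clause *once the reviewer advised all historians*.
Adjuncts are opaque for quantifier raising; a quantifier in an adjunct stays inside it.
*all historians* is confined to the island and cannot take scope over *some author*.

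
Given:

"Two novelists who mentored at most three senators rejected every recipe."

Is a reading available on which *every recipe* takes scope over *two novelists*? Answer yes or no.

Although the sentence contains a relative clause (*who mentored at most three senators*), *every recipe* is outside it, in the matrix VP.
Ordinary QR to a clause-peripheral position gives the wide-scope LF for the lower DP.

Yes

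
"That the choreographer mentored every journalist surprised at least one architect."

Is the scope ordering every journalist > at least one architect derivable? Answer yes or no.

No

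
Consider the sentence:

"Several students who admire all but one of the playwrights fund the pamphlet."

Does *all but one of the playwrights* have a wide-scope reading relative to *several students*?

No

*all but one of the playwrights* occurs within the relative clause *who admire all but one of the playwrights*.
Quantifiers inside a relative clause are trapped there; the RC boundary blocks QR.
So *all but one of the playwrights* cannot raise high enough to outscope *several students*; only the surface ordering *several students* > *all but one of the playwrights* is available.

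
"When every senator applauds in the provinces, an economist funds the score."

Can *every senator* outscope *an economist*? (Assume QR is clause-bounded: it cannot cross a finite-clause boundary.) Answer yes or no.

*every senator* is embedded in the adjunct clause *when every senator applauds in the provinces*.
Adverbial clauses are not L-marked, so they are barriers for QR — the quantifier cannot escape the adjunct.
There is no licit LF on which *every senator* c-commands *an economist*.

No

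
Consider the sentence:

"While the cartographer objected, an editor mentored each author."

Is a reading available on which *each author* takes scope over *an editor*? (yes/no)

Yes

Neither queried DP is inside the adjunct, so the adjunct-island constraint does not apply.
Since no island is crossed, the inverse ordering is licensed alongside surface scope.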